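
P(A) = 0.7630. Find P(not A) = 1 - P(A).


P(not A) = 1 - 0.7630 = 0.2370

P(not A) = 0.2370


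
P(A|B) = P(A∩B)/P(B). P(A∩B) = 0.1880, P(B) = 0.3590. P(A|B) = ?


P(A|B) = 0.1880/0.3590 = 0.5237

P(A|B) = 0.5237


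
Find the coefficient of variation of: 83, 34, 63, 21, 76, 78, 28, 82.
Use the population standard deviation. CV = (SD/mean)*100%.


Mean = 58.1250
SD = 24.4818
CV = (24.4818/58.1250)*100 = 42.1193%

CV = 42.1193%


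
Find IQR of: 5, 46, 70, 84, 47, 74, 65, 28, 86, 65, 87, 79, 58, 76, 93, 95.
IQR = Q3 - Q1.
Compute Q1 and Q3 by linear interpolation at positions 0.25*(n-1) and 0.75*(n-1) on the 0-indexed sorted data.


Sorted: 5, 28, 46, 47, 58, 65, 65, 70, 74, 76, 79, 84, 86, 87, 93, 95
Q1 (25th %ile) = 55.2500
Q3 (75th %ile) = 84.5000
IQR = 84.5000 - 55.2500 = 29.2500

IQR = 29.2500


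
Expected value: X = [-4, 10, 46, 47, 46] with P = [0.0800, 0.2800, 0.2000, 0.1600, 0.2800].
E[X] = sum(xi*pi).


E[X] = -4*0.0800 + 10*0.2800 + 46*0.2000 + 47*0.1600 + 46*0.2800
= -0.3200 + 2.8000 + 9.2000 + 7.5200 + 12.8800
= 32.0800

E[X] = 32.0800


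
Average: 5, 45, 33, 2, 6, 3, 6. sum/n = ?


Sum = 5 + 45 + 33 + 2 + 6 + 3 + 6 = 100
n = 7
Mean = 100/7 = 14.2857

Mean = 14.2857


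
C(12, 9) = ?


C(12,9) = 12!/(9! × 3!)
= 479001600/(362880 × 6)
= 220

C(12,9) = 220


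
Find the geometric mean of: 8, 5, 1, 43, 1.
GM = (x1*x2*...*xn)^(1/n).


Product = 8 × 5 × 1 × 43 × 1 = 1720
GM = 1720^(1/5) = 4.4372

GM = 4.4372


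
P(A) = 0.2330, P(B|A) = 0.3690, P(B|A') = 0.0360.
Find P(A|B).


P(B) = P(B|A)*P(A) + P(B|A')*P(A')
= 0.3690*0.2330 + 0.0360*0.7670
= 0.085977 + 0.027612 = 0.113589
P(A|B) = 0.085977/0.113589 = 0.7569

P(A|B) = 0.7569


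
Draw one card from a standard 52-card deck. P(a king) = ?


4 kings in 52 cards
P = 4/52 = 0.0769

P = 0.0769


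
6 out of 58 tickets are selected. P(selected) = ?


P = 6/58 = 0.1034

P = 0.1034


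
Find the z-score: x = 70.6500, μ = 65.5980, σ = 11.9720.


z = (70.6500 - 65.5980)/11.9720
= 5.0520/11.9720
= 0.4220

z = 0.4220


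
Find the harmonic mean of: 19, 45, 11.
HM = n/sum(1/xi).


Sum of reciprocals = 1/19 + 1/45 + 1/11 = 0.165763
HM = 3/0.165763 = 18.0981

HM = 18.0981


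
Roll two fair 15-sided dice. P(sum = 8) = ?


Total outcomes = 15×15 = 225
Favorable (sum = 8): 7
P = 7/225 = 0.0311

P = 0.0311


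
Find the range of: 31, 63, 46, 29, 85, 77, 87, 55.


Max = 87, Min = 29
Range = 87 - 29 = 58

Range = 58


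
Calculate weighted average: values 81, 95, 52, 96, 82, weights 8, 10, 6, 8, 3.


Numerator = 81*8 + 95*10 + 52*6 + 96*8 + 82*3 = 2924
Denominator = 8 + 10 + 6 + 8 + 3 = 35
WM = 2924/35 = 83.5429

WM = 83.5429


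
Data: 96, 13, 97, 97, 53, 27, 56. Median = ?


Sorted: 13, 27, 53, 56, 96, 97, 97
n = 7 (odd)
Middle value = 56

Median = 56


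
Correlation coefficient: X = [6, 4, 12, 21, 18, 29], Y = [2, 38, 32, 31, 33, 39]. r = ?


Mean X = 15.0000, Mean Y = 29.1667
SD X = 8.679478, SD Y = 12.508886
Cov = 49.833333
r = 49.833333/(8.679478*12.508886) = 0.4590

r = 0.4590


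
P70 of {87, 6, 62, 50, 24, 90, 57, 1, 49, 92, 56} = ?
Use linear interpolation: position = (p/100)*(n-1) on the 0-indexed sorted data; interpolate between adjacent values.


Sorted: 1, 6, 24, 49, 50, 56, 57, 62, 87, 90, 92
n = 11
Index = 70/100 * 10 = 7.0000
Lower = data[7] = 62, Upper = data[8] = 87
P70 = 62 + 0*(25) = 62.0000

P70 = 62.0000


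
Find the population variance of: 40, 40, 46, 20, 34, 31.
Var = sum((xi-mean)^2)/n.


Mean = 35.1667
Squared deviations: 23.3611, 23.3611, 117.3611, 230.0278, 1.3611, 17.3611
Sum = 412.8333
Variance = 412.8333/6 = 68.8056

Variance = 68.8056


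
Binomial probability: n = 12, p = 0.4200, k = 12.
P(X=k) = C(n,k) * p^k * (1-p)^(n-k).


C(12,12) = 1
p^12 = 3.012947e-05
(1-p)^0 = 1.000000
P = 1 * 3.012947e-05 * 1.000000 = 3.0129e-05

P(X=12) = 3.0129e-05


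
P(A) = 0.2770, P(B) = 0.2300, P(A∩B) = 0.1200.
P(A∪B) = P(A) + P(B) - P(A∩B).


P(A∪B) = 0.2770 + 0.2300 - 0.1200
= 0.5070 - 0.1200
= 0.3870

P(A∪B) = 0.3870


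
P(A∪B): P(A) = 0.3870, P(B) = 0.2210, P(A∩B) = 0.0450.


P(A∪B) = 0.3870 + 0.2210 - 0.0450
= 0.6080 - 0.0450
= 0.5630

P(A∪B) = 0.5630


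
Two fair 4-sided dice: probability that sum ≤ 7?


Total outcomes = 4×4 = 16
Favorable (sum ≤ 7): 15
P = 15/16 = 0.9375

P = 0.9375


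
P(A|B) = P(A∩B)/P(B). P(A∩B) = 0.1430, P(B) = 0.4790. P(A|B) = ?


P(A|B) = 0.1430/0.4790 = 0.2985

P(A|B) = 0.2985


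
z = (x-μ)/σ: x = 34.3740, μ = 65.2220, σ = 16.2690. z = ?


z = (34.3740 - 65.2220)/16.2690
= -30.8480/16.2690
= -1.8961

z = -1.8961


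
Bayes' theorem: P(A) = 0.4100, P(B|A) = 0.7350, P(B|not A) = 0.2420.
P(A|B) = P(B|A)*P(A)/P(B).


P(B) = P(B|A)*P(A) + P(B|A')*P(A')
= 0.7350*0.4100 + 0.2420*0.5900
= 0.301350 + 0.142780 = 0.444130
P(A|B) = 0.301350/0.444130 = 0.6785

P(A|B) = 0.6785


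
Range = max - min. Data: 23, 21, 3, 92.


Max = 92, Min = 3
Range = 92 - 3 = 89

Range = 89


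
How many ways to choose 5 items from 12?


C(12,5) = 12!/(5! × 7!)
= 479001600/(120 × 5040)
= 792

C(12,5) = 792


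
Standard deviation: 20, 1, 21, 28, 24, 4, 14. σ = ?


Mean = 16.0000
Variance = 88.8571
SD = sqrt(88.8571) = 9.4264

SD = 9.4264


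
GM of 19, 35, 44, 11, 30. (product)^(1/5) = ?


Product = 19 × 35 × 44 × 11 × 30 = 9655800
GM = 9655800^(1/5) = 24.9435

GM = 24.9435


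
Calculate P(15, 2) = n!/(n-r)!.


P(15,2) = 15!/13!
= 1307674368000/6227020800
= 210

P(15,2) = 210


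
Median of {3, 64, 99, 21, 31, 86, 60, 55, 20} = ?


Sorted: 3, 20, 21, 31, 55, 60, 64, 86, 99
n = 9 (odd)
Middle value = 55

Median = 55


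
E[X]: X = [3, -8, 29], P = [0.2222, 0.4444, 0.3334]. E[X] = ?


E[X] = 3*0.2222 - 8*0.4444 + 29*0.3334
= 0.6666 - 3.5552 + 9.6686
= 6.7800

E[X] = 6.7800


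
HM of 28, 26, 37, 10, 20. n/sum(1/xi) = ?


Sum of reciprocals = 1/28 + 1/26 + 1/37 + 1/10 + 1/20 = 0.251203
HM = 5/0.251203 = 19.9042

HM = 19.9042


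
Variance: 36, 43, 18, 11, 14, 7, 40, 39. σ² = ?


Mean = 26.0000
Squared deviations: 100.0000, 289.0000, 64.0000, 225.0000, 144.0000, 361.0000, 196.0000, 169.0000
Sum = 1548.0000
Variance = 1548.0000/8 = 193.5000

Variance = 193.5000


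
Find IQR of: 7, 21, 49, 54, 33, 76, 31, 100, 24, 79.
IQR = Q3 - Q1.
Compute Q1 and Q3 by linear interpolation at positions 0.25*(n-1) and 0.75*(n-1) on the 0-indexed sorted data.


Sorted: 7, 21, 24, 31, 33, 49, 54, 76, 79, 100
Q1 (25th %ile) = 25.7500
Q3 (75th %ile) = 70.5000
IQR = 70.5000 - 25.7500 = 44.7500

IQR = 44.7500


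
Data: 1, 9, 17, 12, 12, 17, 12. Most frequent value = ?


Frequencies: 1:1, 9:1, 12:3, 17:2
Max frequency = 3
Mode = 12

Mode = 12


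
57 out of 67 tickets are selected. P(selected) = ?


P = 57/67 = 0.8507

P = 0.8507


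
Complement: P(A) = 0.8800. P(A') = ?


P(not A) = 1 - 0.8800 = 0.1200

P(not A) = 0.1200


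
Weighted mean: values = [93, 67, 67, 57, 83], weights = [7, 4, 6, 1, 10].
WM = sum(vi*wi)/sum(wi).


Numerator = 93*7 + 67*4 + 67*6 + 57*1 + 83*10 = 2208
Denominator = 7 + 4 + 6 + 1 + 10 = 28
WM = 2208/28 = 78.8571

WM = 78.8571


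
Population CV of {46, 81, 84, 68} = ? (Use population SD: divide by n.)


Mean = 69.7500
SD = 14.9729
CV = (14.9729/69.7500)*100 = 21.4665%

CV = 21.4665%


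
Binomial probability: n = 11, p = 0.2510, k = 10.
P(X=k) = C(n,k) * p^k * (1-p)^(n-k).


C(11,10) = 11
p^10 = 9.925153e-07
(1-p)^1 = 0.749000
P = 11 * 9.925153e-07 * 0.749000 = 8.1773e-06

P(X=10) = 8.1773e-06


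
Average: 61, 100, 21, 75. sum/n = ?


Sum = 61 + 100 + 21 + 75 = 257
n = 4
Mean = 257/4 = 64.2500

Mean = 64.2500


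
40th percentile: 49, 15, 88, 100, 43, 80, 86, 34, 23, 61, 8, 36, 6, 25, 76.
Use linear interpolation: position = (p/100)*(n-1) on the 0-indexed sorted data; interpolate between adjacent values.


Sorted: 6, 8, 15, 23, 25, 34, 36, 43, 49, 61, 76, 80, 86, 88, 100
n = 15
Index = 40/100 * 14 = 5.6000
Lower = data[5] = 34, Upper = data[6] = 36
P40 = 34 + 0.6000*(2) = 35.2000

P40 = 35.2000


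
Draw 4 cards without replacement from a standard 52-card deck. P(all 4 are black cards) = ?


P(all black cards) = (26/52) × (25/51) × (24/50) × (23/49)
= 0.0552

P = 0.0552


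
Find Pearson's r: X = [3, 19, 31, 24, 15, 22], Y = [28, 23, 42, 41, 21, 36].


Mean X = 19.0000, Mean Y = 31.8333
SD X = 8.660254, SD Y = 8.314980
Cov = 47.500000
r = 47.500000/(8.660254*8.314980) = 0.6596

r = 0.6596


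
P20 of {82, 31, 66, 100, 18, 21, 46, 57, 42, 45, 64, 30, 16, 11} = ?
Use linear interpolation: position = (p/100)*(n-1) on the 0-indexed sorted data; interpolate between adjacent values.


Sorted: 11, 16, 18, 21, 30, 31, 42, 45, 46, 57, 64, 66, 82, 100
n = 14
Index = 20/100 * 13 = 2.6000
Lower = data[2] = 18, Upper = data[3] = 21
P20 = 18 + 0.6000*(3) = 19.8000

P20 = 19.8000


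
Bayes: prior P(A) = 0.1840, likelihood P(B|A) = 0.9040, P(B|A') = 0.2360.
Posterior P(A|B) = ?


P(B) = P(B|A)*P(A) + P(B|A')*P(A')
= 0.9040*0.1840 + 0.2360*0.8160
= 0.166336 + 0.192576 = 0.358912
P(A|B) = 0.166336/0.358912 = 0.4634

P(A|B) = 0.4634


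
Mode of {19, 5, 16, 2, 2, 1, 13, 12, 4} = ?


Frequencies: 1:1, 2:2, 4:1, 5:1, 12:1, 13:1, 16:1, 19:1
Max frequency = 2
Mode = 2

Mode = 2


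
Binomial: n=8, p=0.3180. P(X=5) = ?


C(8,5) = 56
p^5 = 0.003252
(1-p)^3 = 0.317215
P = 56 * 0.003252 * 0.317215 = 0.0578

P(X=5) = 0.0578


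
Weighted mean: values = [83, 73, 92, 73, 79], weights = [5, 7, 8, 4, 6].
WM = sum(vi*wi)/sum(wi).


Numerator = 83*5 + 73*7 + 92*8 + 73*4 + 79*6 = 2428
Denominator = 5 + 7 + 8 + 4 + 6 = 30
WM = 2428/30 = 80.9333

WM = 80.9333


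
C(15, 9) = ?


C(15,9) = 15!/(9! × 6!)
= 1307674368000/(362880 × 720)
= 5005

C(15,9) = 5005


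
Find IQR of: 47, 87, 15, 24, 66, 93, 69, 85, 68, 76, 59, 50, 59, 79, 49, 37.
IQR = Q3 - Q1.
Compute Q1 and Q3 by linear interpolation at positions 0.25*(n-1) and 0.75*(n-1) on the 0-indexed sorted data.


Sorted: 15, 24, 37, 47, 49, 50, 59, 59, 66, 68, 69, 76, 79, 85, 87, 93
Q1 (25th %ile) = 48.5000
Q3 (75th %ile) = 76.7500
IQR = 76.7500 - 48.5000 = 28.2500

IQR = 28.2500


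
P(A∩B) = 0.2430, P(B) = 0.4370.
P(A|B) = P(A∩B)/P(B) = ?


P(A|B) = 0.2430/0.4370 = 0.5561

P(A|B) = 0.5561


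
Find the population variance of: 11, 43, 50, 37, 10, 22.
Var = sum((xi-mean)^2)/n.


Mean = 28.8333
Squared deviations: 318.0278, 200.6944, 448.0278, 66.6944, 354.6944, 46.6944
Sum = 1434.8333
Variance = 1434.8333/6 = 239.1389

Variance = 239.1389


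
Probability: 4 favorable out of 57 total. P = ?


P = 4/57 = 0.0702

P = 0.0702


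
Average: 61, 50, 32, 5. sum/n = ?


Sum = 61 + 50 + 32 + 5 = 148
n = 4
Mean = 148/4 = 37.0000

Mean = 37.0000


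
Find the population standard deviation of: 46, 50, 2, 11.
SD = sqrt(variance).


Mean = 27.2500
Variance = 442.6875
SD = sqrt(442.6875) = 21.0401

SD = 21.0401


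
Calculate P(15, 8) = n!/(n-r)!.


P(15,8) = 15!/7!
= 1307674368000/5040
= 259459200

P(15,8) = 259459200


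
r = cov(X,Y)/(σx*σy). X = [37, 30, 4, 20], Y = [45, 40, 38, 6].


Mean X = 22.7500, Mean Y = 32.2500
SD X = 12.397076, SD Y = 15.368393
Cov = 50.562500
r = 50.562500/(12.397076*15.368393) = 0.2654

r = 0.2654


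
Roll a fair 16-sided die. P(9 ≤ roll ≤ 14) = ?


Favorable outcomes (9 ≤ roll ≤ 14): 6
Total outcomes = 16
P = 6/16 = 0.3750

P = 0.3750


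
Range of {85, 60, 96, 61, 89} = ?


Max = 96, Min = 60
Range = 96 - 60 = 36

Range = 36


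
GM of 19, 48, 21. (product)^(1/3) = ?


Product = 19 × 48 × 21 = 19152
GM = 19152^(1/3) = 26.7550

GM = 26.7550


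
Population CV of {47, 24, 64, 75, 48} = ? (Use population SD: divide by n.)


Mean = 51.6000
SD = 17.3043
CV = (17.3043/51.6000)*100 = 33.5355%

CV = 33.5355%


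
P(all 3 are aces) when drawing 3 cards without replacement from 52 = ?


P(all aces) = (4/52) × (3/51) × (2/50)
= 0.0002

P = 0.0002


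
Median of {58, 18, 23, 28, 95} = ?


Sorted: 18, 23, 28, 58, 95
n = 5 (odd)
Middle value = 28

Median = 28


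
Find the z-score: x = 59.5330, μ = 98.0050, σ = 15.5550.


z = (59.5330 - 98.0050)/15.5550
= -38.4720/15.5550
= -2.4733

z = -2.4733


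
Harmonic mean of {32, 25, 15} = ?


Sum of reciprocals = 1/32 + 1/25 + 1/15 = 0.137917
HM = 3/0.137917 = 21.7523

HM = 21.7523


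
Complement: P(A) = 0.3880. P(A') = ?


P(not A) = 1 - 0.3880 = 0.6120

P(not A) = 0.6120


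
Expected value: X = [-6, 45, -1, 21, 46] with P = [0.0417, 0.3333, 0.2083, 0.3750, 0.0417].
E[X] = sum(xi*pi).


E[X] = -6*0.0417 + 45*0.3333 - 1*0.2083 + 21*0.3750 + 46*0.0417
= -0.2502 + 14.9985 - 0.2083 + 7.8750 + 1.9182
= 24.3332

E[X] = 24.3332


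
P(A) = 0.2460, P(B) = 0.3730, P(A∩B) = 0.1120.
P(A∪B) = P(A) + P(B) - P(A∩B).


P(A∪B) = 0.2460 + 0.3730 - 0.1120
= 0.6190 - 0.1120
= 0.5070

P(A∪B) = 0.5070


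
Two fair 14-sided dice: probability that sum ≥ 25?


Total outcomes = 14×14 = 196
Favorable (sum ≥ 25): 10
P = 10/196 = 0.0510

P = 0.0510


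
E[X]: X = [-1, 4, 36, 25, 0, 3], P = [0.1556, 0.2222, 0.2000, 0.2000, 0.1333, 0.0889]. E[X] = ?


E[X] = -1*0.1556 + 4*0.2222 + 36*0.2000 + 25*0.2000 + 0*0.1333 + 3*0.0889
= -0.1556 + 0.8888 + 7.2000 + 5.0000 + 0 + 0.2667
= 13.1999

E[X] = 13.1999


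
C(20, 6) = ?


C(20,6) = 20!/(6! × 14!)
= 2432902008176640000/(720 × 87178291200)
= 38760

C(20,6) = 38760


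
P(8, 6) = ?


P(8,6) = 8!/2!
= 40320/2
= 20160

P(8,6) = 20160


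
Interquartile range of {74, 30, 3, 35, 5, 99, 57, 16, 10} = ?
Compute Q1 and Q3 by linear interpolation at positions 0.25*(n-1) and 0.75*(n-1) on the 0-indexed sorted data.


Sorted: 3, 5, 10, 16, 30, 35, 57, 74, 99
Q1 (25th %ile) = 10.0000
Q3 (75th %ile) = 57.0000
IQR = 57.0000 - 10.0000 = 47.0000

IQR = 47.0000


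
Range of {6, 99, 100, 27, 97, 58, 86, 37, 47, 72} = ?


Max = 100, Min = 6
Range = 100 - 6 = 94

Range = 94


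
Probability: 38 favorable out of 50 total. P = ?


P = 38/50 = 0.7600

P = 0.7600


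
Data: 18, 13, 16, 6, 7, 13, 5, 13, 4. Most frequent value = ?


Frequencies: 4:1, 5:1, 6:1, 7:1, 13:3, 16:1, 18:1
Max frequency = 3
Mode = 13

Mode = 13


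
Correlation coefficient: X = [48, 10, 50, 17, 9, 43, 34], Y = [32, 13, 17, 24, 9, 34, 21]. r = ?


Mean X = 30.1429, Mean Y = 21.4286
SD X = 16.556644, SD Y = 8.633111
Cov = 94.224490
r = 94.224490/(16.556644*8.633111) = 0.6592

r = 0.6592


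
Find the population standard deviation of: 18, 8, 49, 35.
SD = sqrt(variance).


Mean = 27.5000
Variance = 247.2500
SD = sqrt(247.2500) = 15.7242

SD = 15.7242


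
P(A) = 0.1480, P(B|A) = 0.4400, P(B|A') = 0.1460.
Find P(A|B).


P(B) = P(B|A)*P(A) + P(B|A')*P(A')
= 0.4400*0.1480 + 0.1460*0.8520
= 0.065120 + 0.124392 = 0.189512
P(A|B) = 0.065120/0.189512 = 0.3436

P(A|B) = 0.3436


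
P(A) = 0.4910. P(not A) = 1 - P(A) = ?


P(not A) = 1 - 0.4910 = 0.5090

P(not A) = 0.5090


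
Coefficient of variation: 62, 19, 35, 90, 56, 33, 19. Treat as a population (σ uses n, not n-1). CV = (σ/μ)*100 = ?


Mean = 44.8571
SD = 23.9966
CV = (23.9966/44.8571)*100 = 53.4956%

CV = 53.4956%


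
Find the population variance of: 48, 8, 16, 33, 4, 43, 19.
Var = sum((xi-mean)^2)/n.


Mean = 24.4286
Squared deviations: 555.6122, 269.8980, 71.0408, 73.4694, 417.3265, 344.8980, 29.4694
Sum = 1761.7143
Variance = 1761.7143/7 = 251.6735

Variance = 251.6735


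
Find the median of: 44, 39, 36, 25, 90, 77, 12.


Sorted: 12, 25, 36, 39, 44, 77, 90
n = 7 (odd)
Middle value = 39

Median = 39


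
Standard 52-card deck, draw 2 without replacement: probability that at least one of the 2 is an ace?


P(at least one) = 1 - P(none)
P(none) = (48/52) × (47/51) = 0.850679
P(at least one) = 1 - 0.850679 = 0.1493

P = 0.1493


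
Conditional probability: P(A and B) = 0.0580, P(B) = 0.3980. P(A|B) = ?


P(A|B) = 0.0580/0.3980 = 0.1457

P(A|B) = 0.1457


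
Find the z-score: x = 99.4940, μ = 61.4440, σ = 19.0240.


z = (99.4940 - 61.4440)/19.0240
= 38.0500/19.0240
= 2.0001

z = 2.0001


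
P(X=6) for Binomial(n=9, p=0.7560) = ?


C(9,6) = 84
p^6 = 0.186694
(1-p)^3 = 0.014527
P = 84 * 0.186694 * 0.014527 = 0.2278

P(X=6) = 0.2278


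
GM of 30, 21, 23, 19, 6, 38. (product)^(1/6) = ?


Product = 30 × 21 × 23 × 19 × 6 × 38 = 62770680
GM = 62770680^(1/6) = 19.9355

GM = 19.9355


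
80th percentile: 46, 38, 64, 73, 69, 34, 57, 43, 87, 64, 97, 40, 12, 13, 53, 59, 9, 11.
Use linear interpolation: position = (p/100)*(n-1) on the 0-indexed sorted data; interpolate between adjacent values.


Sorted: 9, 11, 12, 13, 34, 38, 40, 43, 46, 53, 57, 59, 64, 64, 69, 73, 87, 97
n = 18
Index = 80/100 * 17 = 13.6000
Lower = data[13] = 64, Upper = data[14] = 69
P80 = 64 + 0.6000*(5) = 67.0000

P80 = 67.0000


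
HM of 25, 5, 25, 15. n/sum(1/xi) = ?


Sum of reciprocals = 1/25 + 1/5 + 1/25 + 1/15 = 0.346667
HM = 4/0.346667 = 11.5385

HM = 11.5385


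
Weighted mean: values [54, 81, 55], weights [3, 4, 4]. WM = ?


Numerator = 54*3 + 81*4 + 55*4 = 706
Denominator = 3 + 4 + 4 = 11
WM = 706/11 = 64.1818

WM = 64.1818


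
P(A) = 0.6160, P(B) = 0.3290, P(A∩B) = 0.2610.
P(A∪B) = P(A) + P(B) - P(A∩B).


P(A∪B) = 0.6160 + 0.3290 - 0.2610
= 0.9450 - 0.2610
= 0.6840

P(A∪B) = 0.6840


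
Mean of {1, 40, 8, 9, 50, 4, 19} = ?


Sum = 1 + 40 + 8 + 9 + 50 + 4 + 19 = 131
n = 7
Mean = 131/7 = 18.7143

Mean = 18.7143


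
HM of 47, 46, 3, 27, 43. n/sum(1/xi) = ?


Sum of reciprocals = 1/47 + 1/46 + 1/3 + 1/27 + 1/43 = 0.436642
HM = 5/0.436642 = 11.4510

HM = 11.4510


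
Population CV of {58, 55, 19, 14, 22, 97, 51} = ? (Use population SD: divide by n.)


Mean = 45.1429
SD = 27.1894
CV = (27.1894/45.1429)*100 = 60.2298%

CV = 60.2298%


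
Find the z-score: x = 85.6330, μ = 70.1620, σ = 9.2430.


z = (85.6330 - 70.1620)/9.2430
= 15.4710/9.2430
= 1.6738

z = 1.6738


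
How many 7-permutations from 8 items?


P(8,7) = 8!/1!
= 40320/1
= 40320

P(8,7) = 40320


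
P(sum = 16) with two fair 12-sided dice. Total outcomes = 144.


Total outcomes = 12×12 = 144
Favorable (sum = 16): 9
P = 9/144 = 0.0625

P = 0.0625


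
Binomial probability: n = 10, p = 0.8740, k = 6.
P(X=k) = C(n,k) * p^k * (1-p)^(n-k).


C(10,6) = 210
p^6 = 0.445727
(1-p)^4 = 0.000252
P = 210 * 0.445727 * 0.000252 = 0.0236

P(X=6) = 0.0236


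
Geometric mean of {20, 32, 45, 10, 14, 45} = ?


Product = 20 × 32 × 45 × 10 × 14 × 45 = 181440000
GM = 181440000^(1/6) = 23.7933

GM = 23.7933


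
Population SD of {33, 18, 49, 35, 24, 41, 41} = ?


Mean = 34.4286
Variance = 97.1020
SD = sqrt(97.1020) = 9.8540

SD = 9.8540


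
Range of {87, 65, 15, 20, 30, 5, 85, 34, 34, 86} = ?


Max = 87, Min = 5
Range = 87 - 5 = 82

Range = 82


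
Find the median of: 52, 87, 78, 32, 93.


Sorted: 32, 52, 78, 87, 93
n = 5 (odd)
Middle value = 78

Median = 78


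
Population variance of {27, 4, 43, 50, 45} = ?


Mean = 33.8000
Squared deviations: 46.2400, 888.0400, 84.6400, 262.4400, 125.4400
Sum = 1406.8000
Variance = 1406.8000/5 = 281.3600

Variance = 281.3600


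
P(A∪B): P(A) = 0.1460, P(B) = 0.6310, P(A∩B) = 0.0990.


P(A∪B) = 0.1460 + 0.6310 - 0.0990
= 0.7770 - 0.0990
= 0.6780

P(A∪B) = 0.6780


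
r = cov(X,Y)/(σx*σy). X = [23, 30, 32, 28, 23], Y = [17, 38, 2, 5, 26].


Mean X = 27.2000, Mean Y = 17.6000
SD X = 3.655133, SD Y = 13.335666
Cov = -12.120000
r = -12.120000/(3.655133*13.335666) = -0.2486

r = -0.2486


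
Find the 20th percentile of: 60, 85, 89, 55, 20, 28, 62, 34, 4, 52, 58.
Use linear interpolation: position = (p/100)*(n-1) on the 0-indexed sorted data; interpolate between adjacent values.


Sorted: 4, 20, 28, 34, 52, 55, 58, 60, 62, 85, 89
n = 11
Index = 20/100 * 10 = 2.0000
Lower = data[2] = 28, Upper = data[3] = 34
P20 = 28 + 0*(6) = 28.0000

P20 = 28.0000


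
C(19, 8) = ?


C(19,8) = 19!/(8! × 11!)
= 121645100408832000/(40320 × 39916800)
= 75582

C(19,8) = 75582


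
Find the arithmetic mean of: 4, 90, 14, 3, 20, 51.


Sum = 4 + 90 + 14 + 3 + 20 + 51 = 182
n = 6
Mean = 182/6 = 30.3333

Mean = 30.3333


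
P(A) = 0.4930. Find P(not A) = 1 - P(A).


P(not A) = 1 - 0.4930 = 0.5070

P(not A) = 0.5070


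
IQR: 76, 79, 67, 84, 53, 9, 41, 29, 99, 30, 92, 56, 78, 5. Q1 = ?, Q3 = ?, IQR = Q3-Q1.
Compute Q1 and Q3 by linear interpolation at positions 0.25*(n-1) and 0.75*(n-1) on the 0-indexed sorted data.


Sorted: 5, 9, 29, 30, 41, 53, 56, 67, 76, 78, 79, 84, 92, 99
Q1 (25th %ile) = 32.7500
Q3 (75th %ile) = 78.7500
IQR = 78.7500 - 32.7500 = 46.0000

IQR = 46.0000


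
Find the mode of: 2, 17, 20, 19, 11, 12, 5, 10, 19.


Frequencies: 2:1, 5:1, 10:1, 11:1, 12:1, 17:1, 19:2, 20:1
Max frequency = 2
Mode = 19

Mode = 19


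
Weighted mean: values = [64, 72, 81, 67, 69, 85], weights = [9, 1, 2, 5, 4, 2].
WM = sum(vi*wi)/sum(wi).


Numerator = 64*9 + 72*1 + 81*2 + 67*5 + 69*4 + 85*2 = 1591
Denominator = 9 + 1 + 2 + 5 + 4 + 2 = 23
WM = 1591/23 = 69.1739

WM = 69.1739


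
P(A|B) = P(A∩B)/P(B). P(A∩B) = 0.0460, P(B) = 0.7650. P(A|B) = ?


P(A|B) = 0.0460/0.7650 = 0.0601

P(A|B) = 0.0601


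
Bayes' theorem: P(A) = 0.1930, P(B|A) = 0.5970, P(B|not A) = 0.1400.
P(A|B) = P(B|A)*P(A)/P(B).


P(B) = P(B|A)*P(A) + P(B|A')*P(A')
= 0.5970*0.1930 + 0.1400*0.8070
= 0.115221 + 0.112980 = 0.228201
P(A|B) = 0.115221/0.228201 = 0.5049

P(A|B) = 0.5049


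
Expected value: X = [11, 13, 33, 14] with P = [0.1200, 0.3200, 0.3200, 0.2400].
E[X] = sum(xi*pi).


E[X] = 11*0.1200 + 13*0.3200 + 33*0.3200 + 14*0.2400
= 1.3200 + 4.1600 + 10.5600 + 3.3600
= 19.4000

E[X] = 19.4000


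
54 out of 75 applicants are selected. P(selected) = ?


P = 54/75 = 0.7200

P = 0.7200


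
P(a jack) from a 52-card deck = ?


4 jacks in 52 cards
P = 4/52 = 0.0769

P = 0.0769


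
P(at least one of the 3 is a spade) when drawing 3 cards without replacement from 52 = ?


P(at least one) = 1 - P(none)
P(none) = (39/52) × (38/51) × (37/50) = 0.413529
P(at least one) = 1 - 0.413529 = 0.5865

P = 0.5865


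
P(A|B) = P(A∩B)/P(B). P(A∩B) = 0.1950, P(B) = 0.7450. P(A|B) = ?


P(A|B) = 0.1950/0.7450 = 0.2617

P(A|B) = 0.2617


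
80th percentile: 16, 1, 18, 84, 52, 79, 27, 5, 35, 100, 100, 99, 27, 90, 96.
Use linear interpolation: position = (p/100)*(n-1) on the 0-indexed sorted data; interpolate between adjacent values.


Sorted: 1, 5, 16, 18, 27, 27, 35, 52, 79, 84, 90, 96, 99, 100, 100
n = 15
Index = 80/100 * 14 = 11.2000
Lower = data[11] = 96, Upper = data[12] = 99
P80 = 96 + 0.2000*(3) = 96.6000

P80 = 96.6000


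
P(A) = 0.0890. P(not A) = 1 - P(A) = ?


P(not A) = 1 - 0.0890 = 0.9110

P(not A) = 0.9110


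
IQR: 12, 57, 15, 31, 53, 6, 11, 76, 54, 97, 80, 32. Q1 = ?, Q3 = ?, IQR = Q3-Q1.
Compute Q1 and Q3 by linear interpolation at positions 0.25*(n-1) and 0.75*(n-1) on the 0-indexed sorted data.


Sorted: 6, 11, 12, 15, 31, 32, 53, 54, 57, 76, 80, 97
Q1 (25th %ile) = 14.2500
Q3 (75th %ile) = 61.7500
IQR = 61.7500 - 14.2500 = 47.5000

IQR = 47.5000


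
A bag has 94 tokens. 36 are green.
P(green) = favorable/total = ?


P = 36/94 = 0.3830

P = 0.3830


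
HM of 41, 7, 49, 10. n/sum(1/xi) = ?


Sum of reciprocals = 1/41 + 1/7 + 1/49 + 1/10 = 0.287656
HM = 4/0.287656 = 13.9055

HM = 13.9055


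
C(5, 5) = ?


C(5,5) = 5!/(5! × 0!)
= 120/(120 × 1)
= 1

C(5,5) = 1


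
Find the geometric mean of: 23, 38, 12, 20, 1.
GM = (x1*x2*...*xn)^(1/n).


Product = 23 × 38 × 12 × 20 × 1 = 209760
GM = 209760^(1/5) = 11.5970

GM = 11.5970


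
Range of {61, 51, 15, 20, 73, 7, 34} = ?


Max = 73, Min = 7
Range = 73 - 7 = 66

Range = 66


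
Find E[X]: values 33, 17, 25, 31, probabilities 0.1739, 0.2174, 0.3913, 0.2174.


E[X] = 33*0.1739 + 17*0.2174 + 25*0.3913 + 31*0.2174
= 5.7387 + 3.6958 + 9.7825 + 6.7394
= 25.9564

E[X] = 25.9564


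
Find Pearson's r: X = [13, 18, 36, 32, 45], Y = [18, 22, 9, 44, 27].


Mean X = 28.8000, Mean Y = 24.0000
SD X = 11.754148, SD Y = 11.610340
Cov = 24.200000
r = 24.200000/(11.754148*11.610340) = 0.1773

r = 0.1773


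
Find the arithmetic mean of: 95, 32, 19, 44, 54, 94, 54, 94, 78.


Sum = 95 + 32 + 19 + 44 + 54 + 94 + 54 + 94 + 78 = 564
n = 9
Mean = 564/9 = 62.6667

Mean = 62.6667


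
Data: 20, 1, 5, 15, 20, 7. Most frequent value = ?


Frequencies: 1:1, 5:1, 7:1, 15:1, 20:2
Max frequency = 2
Mode = 20

Mode = 20


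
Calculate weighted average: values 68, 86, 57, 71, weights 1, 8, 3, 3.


Numerator = 68*1 + 86*8 + 57*3 + 71*3 = 1140
Denominator = 1 + 8 + 3 + 3 = 15
WM = 1140/15 = 76.0000

WM = 76.0000


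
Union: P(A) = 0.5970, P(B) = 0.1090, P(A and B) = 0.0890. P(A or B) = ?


P(A∪B) = 0.5970 + 0.1090 - 0.0890
= 0.7060 - 0.0890
= 0.6170

P(A∪B) = 0.6170


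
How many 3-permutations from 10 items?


P(10,3) = 10!/7!
= 3628800/5040
= 720

P(10,3) = 720


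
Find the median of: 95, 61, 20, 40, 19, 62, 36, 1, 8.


Sorted: 1, 8, 19, 20, 36, 40, 61, 62, 95
n = 9 (odd)
Middle value = 36

Median = 36


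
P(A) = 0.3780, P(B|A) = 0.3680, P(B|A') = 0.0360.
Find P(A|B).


P(B) = P(B|A)*P(A) + P(B|A')*P(A')
= 0.3680*0.3780 + 0.0360*0.6220
= 0.139104 + 0.022392 = 0.161496
P(A|B) = 0.139104/0.161496 = 0.8613

P(A|B) = 0.8613


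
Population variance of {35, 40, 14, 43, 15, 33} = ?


Mean = 30.0000
Squared deviations: 25.0000, 100.0000, 256.0000, 169.0000, 225.0000, 9.0000
Sum = 784.0000
Variance = 784.0000/6 = 130.6667

Variance = 130.6667


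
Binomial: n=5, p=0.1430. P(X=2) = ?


C(5,2) = 10
p^2 = 0.020449
(1-p)^3 = 0.629423
P = 10 * 0.020449 * 0.629423 = 0.1287

P(X=2) = 0.1287


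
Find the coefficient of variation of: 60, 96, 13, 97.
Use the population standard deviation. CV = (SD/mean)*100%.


Mean = 66.5000
SD = 34.2965
CV = (34.2965/66.5000)*100 = 51.5737%

CV = 51.5737%


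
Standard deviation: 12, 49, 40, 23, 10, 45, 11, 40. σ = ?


Mean = 28.7500
Variance = 238.4375
SD = sqrt(238.4375) = 15.4414

SD = 15.4414


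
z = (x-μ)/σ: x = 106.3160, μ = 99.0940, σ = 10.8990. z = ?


z = (106.3160 - 99.0940)/10.8990
= 7.2220/10.8990
= 0.6626

z = 0.6626


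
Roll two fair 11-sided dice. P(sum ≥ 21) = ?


Total outcomes = 11×11 = 121
Favorable (sum ≥ 21): 3
P = 3/121 = 0.0248

P = 0.0248


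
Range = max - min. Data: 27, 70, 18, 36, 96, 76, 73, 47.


Max = 96, Min = 18
Range = 96 - 18 = 78

Range = 78


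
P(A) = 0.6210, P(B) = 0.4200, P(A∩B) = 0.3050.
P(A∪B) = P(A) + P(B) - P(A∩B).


P(A∪B) = 0.6210 + 0.4200 - 0.3050
= 1.0410 - 0.3050
= 0.7360

P(A∪B) = 0.7360


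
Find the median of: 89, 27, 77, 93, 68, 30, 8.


Sorted: 8, 27, 30, 68, 77, 89, 93
n = 7 (odd)
Middle value = 68

Median = 68


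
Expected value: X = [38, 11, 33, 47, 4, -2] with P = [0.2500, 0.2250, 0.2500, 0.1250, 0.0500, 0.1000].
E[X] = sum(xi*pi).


E[X] = 38*0.2500 + 11*0.2250 + 33*0.2500 + 47*0.1250 + 4*0.0500 - 2*0.1000
= 9.5000 + 2.4750 + 8.2500 + 5.8750 + 0.2000 - 0.2000
= 26.1000

E[X] = 26.1000


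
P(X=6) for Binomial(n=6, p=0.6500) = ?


C(6,6) = 1
p^6 = 0.075419
(1-p)^0 = 1.000000
P = 1 * 0.075419 * 1.000000 = 0.0754

P(X=6) = 0.0754


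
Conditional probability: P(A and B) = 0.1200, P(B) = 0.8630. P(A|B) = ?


P(A|B) = 0.1200/0.8630 = 0.1390

P(A|B) = 0.1390


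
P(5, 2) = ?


P(5,2) = 5!/3!
= 120/6
= 20

P(5,2) = 20


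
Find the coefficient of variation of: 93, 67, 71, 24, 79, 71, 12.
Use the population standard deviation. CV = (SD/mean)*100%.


Mean = 59.5714
SD = 27.6191
CV = (27.6191/59.5714)*100 = 46.3630%

CV = 46.3630%


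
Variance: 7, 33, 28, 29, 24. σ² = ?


Mean = 24.2000
Squared deviations: 295.8400, 77.4400, 14.4400, 23.0400, 0.0400
Sum = 410.8000
Variance = 410.8000/5 = 82.1600

Variance = 82.1600


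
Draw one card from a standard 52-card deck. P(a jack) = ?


4 jacks in 52 cards
P = 4/52 = 0.0769

P = 0.0769


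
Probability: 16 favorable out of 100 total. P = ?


P = 16/100 = 0.1600

P = 0.1600


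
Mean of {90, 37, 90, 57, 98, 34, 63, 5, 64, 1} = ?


Sum = 90 + 37 + 90 + 57 + 98 + 34 + 63 + 5 + 64 + 1 = 539
n = 10
Mean = 539/10 = 53.9000

Mean = 53.9000


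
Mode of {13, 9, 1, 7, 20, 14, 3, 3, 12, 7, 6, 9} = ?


Frequencies: 1:1, 3:2, 6:1, 7:2, 9:2, 12:1, 13:1, 14:1, 20:1
Max frequency = 2
Mode = 3, 7, 9

Mode = 3, 7, 9


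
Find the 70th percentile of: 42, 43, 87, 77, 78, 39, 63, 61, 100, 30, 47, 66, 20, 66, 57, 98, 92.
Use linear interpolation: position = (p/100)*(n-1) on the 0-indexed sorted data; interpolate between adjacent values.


Sorted: 20, 30, 39, 42, 43, 47, 57, 61, 63, 66, 66, 77, 78, 87, 92, 98, 100
n = 17
Index = 70/100 * 16 = 11.2000
Lower = data[11] = 77, Upper = data[12] = 78
P70 = 77 + 0.2000*(1) = 77.2000

P70 = 77.2000


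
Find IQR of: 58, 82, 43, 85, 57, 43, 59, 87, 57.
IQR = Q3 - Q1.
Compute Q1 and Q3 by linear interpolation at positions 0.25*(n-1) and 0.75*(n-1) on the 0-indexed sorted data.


Sorted: 43, 43, 57, 57, 58, 59, 82, 85, 87
Q1 (25th %ile) = 57.0000
Q3 (75th %ile) = 82.0000
IQR = 82.0000 - 57.0000 = 25.0000

IQR = 25.0000


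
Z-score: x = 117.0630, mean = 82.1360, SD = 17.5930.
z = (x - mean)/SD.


z = (117.0630 - 82.1360)/17.5930
= 34.9270/17.5930
= 1.9853

z = 1.9853


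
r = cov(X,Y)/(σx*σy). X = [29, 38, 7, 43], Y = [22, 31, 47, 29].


Mean X = 29.2500, Mean Y = 32.2500
SD X = 13.790848, SD Y = 9.148087
Cov = -95.312500
r = -95.312500/(13.790848*9.148087) = -0.7555

r = -0.7555


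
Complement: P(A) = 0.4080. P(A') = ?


P(not A) = 1 - 0.4080 = 0.5920

P(not A) = 0.5920


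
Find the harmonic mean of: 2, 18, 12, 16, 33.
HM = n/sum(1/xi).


Sum of reciprocals = 1/2 + 1/18 + 1/12 + 1/16 + 1/33 = 0.731692
HM = 5/0.731692 = 6.8335

HM = 6.8335


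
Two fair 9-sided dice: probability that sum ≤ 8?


Total outcomes = 9×9 = 81
Favorable (sum ≤ 8): 28
P = 28/81 = 0.3457

P = 0.3457


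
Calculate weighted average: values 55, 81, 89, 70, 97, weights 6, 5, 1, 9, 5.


Numerator = 55*6 + 81*5 + 89*1 + 70*9 + 97*5 = 1939
Denominator = 6 + 5 + 1 + 9 + 5 = 26
WM = 1939/26 = 74.5769

WM = 74.5769


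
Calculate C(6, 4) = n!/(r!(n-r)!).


C(6,4) = 6!/(4! × 2!)
= 720/(24 × 2)
= 15

C(6,4) = 15


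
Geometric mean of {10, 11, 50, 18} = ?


Product = 10 × 11 × 50 × 18 = 99000
GM = 99000^(1/4) = 17.7382

GM = 17.7382


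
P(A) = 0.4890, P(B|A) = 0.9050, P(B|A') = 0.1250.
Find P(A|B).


P(B) = P(B|A)*P(A) + P(B|A')*P(A')
= 0.9050*0.4890 + 0.1250*0.5110
= 0.442545 + 0.063875 = 0.506420
P(A|B) = 0.442545/0.506420 = 0.8739

P(A|B) = 0.8739


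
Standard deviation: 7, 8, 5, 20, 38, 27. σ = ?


Mean = 17.5000
Variance = 145.5833
SD = sqrt(145.5833) = 12.0658

SD = 12.0658


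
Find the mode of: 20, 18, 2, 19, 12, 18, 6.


Frequencies: 2:1, 6:1, 12:1, 18:2, 19:1, 20:1
Max frequency = 2
Mode = 18

Mode = 18


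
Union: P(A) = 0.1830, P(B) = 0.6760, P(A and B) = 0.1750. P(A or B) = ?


P(A∪B) = 0.1830 + 0.6760 - 0.1750
= 0.8590 - 0.1750
= 0.6840

P(A∪B) = 0.6840


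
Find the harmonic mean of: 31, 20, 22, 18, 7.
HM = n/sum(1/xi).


Sum of reciprocals = 1/31 + 1/20 + 1/22 + 1/18 + 1/7 = 0.326125
HM = 5/0.326125 = 15.3315

HM = 15.3315


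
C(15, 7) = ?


C(15,7) = 15!/(7! × 8!)
= 1307674368000/(5040 × 40320)
= 6435

C(15,7) = 6435


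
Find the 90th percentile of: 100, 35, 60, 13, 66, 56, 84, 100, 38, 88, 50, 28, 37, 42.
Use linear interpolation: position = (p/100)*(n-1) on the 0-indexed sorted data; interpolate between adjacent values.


Sorted: 13, 28, 35, 37, 38, 42, 50, 56, 60, 66, 84, 88, 100, 100
n = 14
Index = 90/100 * 13 = 11.7000
Lower = data[11] = 88, Upper = data[12] = 100
P90 = 88 + 0.7000*(12) = 96.4000

P90 = 96.4000


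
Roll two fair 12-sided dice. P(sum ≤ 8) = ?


Total outcomes = 12×12 = 144
Favorable (sum ≤ 8): 28
P = 28/144 = 0.1944

P = 0.1944


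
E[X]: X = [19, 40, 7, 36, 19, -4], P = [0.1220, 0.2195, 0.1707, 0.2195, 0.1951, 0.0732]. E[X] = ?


E[X] = 19*0.1220 + 40*0.2195 + 7*0.1707 + 36*0.2195 + 19*0.1951 - 4*0.0732
= 2.3180 + 8.7800 + 1.1949 + 7.9020 + 3.7069 - 0.2928
= 23.6090

E[X] = 23.6090


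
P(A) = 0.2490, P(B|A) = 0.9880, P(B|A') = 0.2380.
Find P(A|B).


P(B) = P(B|A)*P(A) + P(B|A')*P(A')
= 0.9880*0.2490 + 0.2380*0.7510
= 0.246012 + 0.178738 = 0.424750
P(A|B) = 0.246012/0.424750 = 0.5792

P(A|B) = 0.5792


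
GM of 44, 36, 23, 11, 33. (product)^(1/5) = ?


Product = 44 × 36 × 23 × 11 × 33 = 13224816
GM = 13224816^(1/5) = 26.5630

GM = 26.5630


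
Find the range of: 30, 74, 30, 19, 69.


Max = 74, Min = 19
Range = 74 - 19 = 55

Range = 55


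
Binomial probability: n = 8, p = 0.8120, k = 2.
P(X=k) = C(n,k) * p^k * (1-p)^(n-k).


C(8,2) = 28
p^2 = 0.659344
(1-p)^6 = 4.415167e-05
P = 28 * 0.659344 * 4.415167e-05 = 0.0008

P(X=2) = 0.0008


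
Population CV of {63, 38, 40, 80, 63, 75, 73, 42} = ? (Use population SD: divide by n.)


Mean = 59.2500
SD = 15.8725
CV = (15.8725/59.2500)*100 = 26.7891%

CV = 26.7891%


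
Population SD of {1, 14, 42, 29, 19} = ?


Mean = 21.0000
Variance = 191.6000
SD = sqrt(191.6000) = 13.8420

SD = 13.8420


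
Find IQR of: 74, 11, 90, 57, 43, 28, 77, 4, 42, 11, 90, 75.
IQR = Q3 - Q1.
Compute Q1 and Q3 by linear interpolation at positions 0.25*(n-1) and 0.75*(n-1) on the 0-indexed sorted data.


Sorted: 4, 11, 11, 28, 42, 43, 57, 74, 75, 77, 90, 90
Q1 (25th %ile) = 23.7500
Q3 (75th %ile) = 75.5000
IQR = 75.5000 - 23.7500 = 51.7500

IQR = 51.7500


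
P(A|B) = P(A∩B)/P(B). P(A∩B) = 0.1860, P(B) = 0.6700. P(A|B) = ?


P(A|B) = 0.1860/0.6700 = 0.2776

P(A|B) = 0.2776


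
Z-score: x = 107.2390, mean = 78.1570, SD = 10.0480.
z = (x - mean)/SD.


z = (107.2390 - 78.1570)/10.0480
= 29.0820/10.0480
= 2.8943

z = 2.8943


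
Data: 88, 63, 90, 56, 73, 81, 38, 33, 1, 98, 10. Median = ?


Sorted: 1, 10, 33, 38, 56, 63, 73, 81, 88, 90, 98
n = 11 (odd)
Middle value = 63

Median = 63


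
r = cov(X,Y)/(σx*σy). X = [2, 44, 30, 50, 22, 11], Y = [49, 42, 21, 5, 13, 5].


Mean X = 26.5000, Mean Y = 22.5000
SD X = 16.987741, SD Y = 17.260263
Cov = -68.416667
r = -68.416667/(16.987741*17.260263) = -0.2333

r = -0.2333


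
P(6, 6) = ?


P(6,6) = 6!/0!
= 720/1
= 720

P(6,6) = 720


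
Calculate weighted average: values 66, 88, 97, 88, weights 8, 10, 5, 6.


Numerator = 66*8 + 88*10 + 97*5 + 88*6 = 2421
Denominator = 8 + 10 + 5 + 6 = 29
WM = 2421/29 = 83.4828

WM = 83.4828


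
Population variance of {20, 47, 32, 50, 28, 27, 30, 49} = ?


Mean = 35.3750
Squared deviations: 236.3906, 135.1406, 11.3906, 213.8906, 54.3906, 70.1406, 28.8906, 185.6406
Sum = 935.8750
Variance = 935.8750/8 = 116.9844

Variance = 116.9844


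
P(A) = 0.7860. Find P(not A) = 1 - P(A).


P(not A) = 1 - 0.7860 = 0.2140

P(not A) = 0.2140


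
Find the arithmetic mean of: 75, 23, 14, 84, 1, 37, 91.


Sum = 75 + 23 + 14 + 84 + 1 + 37 + 91 = 325
n = 7
Mean = 325/7 = 46.4286

Mean = 46.4286


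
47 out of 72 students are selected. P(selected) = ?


P = 47/72 = 0.6528

P = 0.6528


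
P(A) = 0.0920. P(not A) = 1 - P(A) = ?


P(not A) = 1 - 0.0920 = 0.9080

P(not A) = 0.9080


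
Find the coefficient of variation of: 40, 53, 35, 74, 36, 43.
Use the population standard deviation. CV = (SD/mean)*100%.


Mean = 46.8333
SD = 13.5082
CV = (13.5082/46.8333)*100 = 28.8432%

CV = 28.8432%


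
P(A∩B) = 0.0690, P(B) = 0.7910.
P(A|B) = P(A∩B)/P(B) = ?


P(A|B) = 0.0690/0.7910 = 0.0872

P(A|B) = 0.0872


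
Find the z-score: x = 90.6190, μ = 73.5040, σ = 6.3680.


z = (90.6190 - 73.5040)/6.3680
= 17.1150/6.3680
= 2.6877

z = 2.6877


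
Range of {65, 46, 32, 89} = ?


Max = 89, Min = 32
Range = 89 - 32 = 57

Range = 57


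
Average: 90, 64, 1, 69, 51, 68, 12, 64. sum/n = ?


Sum = 90 + 64 + 1 + 69 + 51 + 68 + 12 + 64 = 419
n = 8
Mean = 419/8 = 52.3750

Mean = 52.3750


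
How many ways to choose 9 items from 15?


C(15,9) = 15!/(9! × 6!)
= 1307674368000/(362880 × 720)
= 5005

C(15,9) = 5005


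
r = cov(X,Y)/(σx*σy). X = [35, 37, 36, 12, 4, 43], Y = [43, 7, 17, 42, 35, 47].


Mean X = 27.8333, Mean Y = 31.8333
SD X = 14.438567, SD Y = 14.746939
Cov = -45.861111
r = -45.861111/(14.438567*14.746939) = -0.2154

r = -0.2154


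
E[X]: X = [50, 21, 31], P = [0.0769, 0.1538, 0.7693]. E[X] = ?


E[X] = 50*0.0769 + 21*0.1538 + 31*0.7693
= 3.8450 + 3.2298 + 23.8483
= 30.9231

E[X] = 30.9231


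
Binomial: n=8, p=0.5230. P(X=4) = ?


C(8,4) = 70
p^4 = 0.074818
(1-p)^4 = 0.051769
P = 70 * 0.074818 * 0.051769 = 0.2711

P(X=4) = 0.2711


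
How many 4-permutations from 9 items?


P(9,4) = 9!/5!
= 362880/120
= 3024

P(9,4) = 3024


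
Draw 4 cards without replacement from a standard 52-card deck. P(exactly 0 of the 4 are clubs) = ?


Hypergeometric: P(X=0) = C(13,0)·C(39,4) / C(52,4)
= 1 × 82251 / 270725
= 82251/270725 = 0.3038

P = 0.3038


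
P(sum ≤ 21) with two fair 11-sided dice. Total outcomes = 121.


Total outcomes = 11×11 = 121
Favorable (sum ≤ 21): 120
P = 120/121 = 0.9917

P = 0.9917


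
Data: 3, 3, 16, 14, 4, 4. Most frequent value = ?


Frequencies: 3:2, 4:2, 14:1, 16:1
Max frequency = 2
Mode = 3, 4

Mode = 3, 4


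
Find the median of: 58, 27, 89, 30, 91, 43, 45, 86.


Sorted: 27, 30, 43, 45, 58, 86, 89, 91
n = 8 (even)
Middle values: 45 and 58
Median = (45+58)/2 = 51.5000

Median = 51.5000


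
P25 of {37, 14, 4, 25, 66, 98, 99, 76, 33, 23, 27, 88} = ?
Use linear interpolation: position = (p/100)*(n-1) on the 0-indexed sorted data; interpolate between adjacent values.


Sorted: 4, 14, 23, 25, 27, 33, 37, 66, 76, 88, 98, 99
n = 12
Index = 25/100 * 11 = 2.7500
Lower = data[2] = 23, Upper = data[3] = 25
P25 = 23 + 0.7500*(2) = 24.5000

P25 = 24.5000


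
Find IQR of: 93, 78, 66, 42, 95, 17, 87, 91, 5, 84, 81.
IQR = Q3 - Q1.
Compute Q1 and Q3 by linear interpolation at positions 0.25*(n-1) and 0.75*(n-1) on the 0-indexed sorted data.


Sorted: 5, 17, 42, 66, 78, 81, 84, 87, 91, 93, 95
Q1 (25th %ile) = 54.0000
Q3 (75th %ile) = 89.0000
IQR = 89.0000 - 54.0000 = 35.0000

IQR = 35.0000


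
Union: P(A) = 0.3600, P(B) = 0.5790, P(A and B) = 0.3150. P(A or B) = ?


P(A∪B) = 0.3600 + 0.5790 - 0.3150
= 0.9390 - 0.3150
= 0.6240

P(A∪B) = 0.6240


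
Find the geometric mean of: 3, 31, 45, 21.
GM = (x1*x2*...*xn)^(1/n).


Product = 3 × 31 × 45 × 21 = 87885
GM = 87885^(1/4) = 17.2178

GM = 17.2178


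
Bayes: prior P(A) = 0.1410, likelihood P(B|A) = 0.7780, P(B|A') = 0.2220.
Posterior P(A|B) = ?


P(B) = P(B|A)*P(A) + P(B|A')*P(A')
= 0.7780*0.1410 + 0.2220*0.8590
= 0.109698 + 0.190698 = 0.300396
P(A|B) = 0.109698/0.300396 = 0.3652

P(A|B) = 0.3652


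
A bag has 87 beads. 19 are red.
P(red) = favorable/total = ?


P = 19/87 = 0.2184

P = 0.2184


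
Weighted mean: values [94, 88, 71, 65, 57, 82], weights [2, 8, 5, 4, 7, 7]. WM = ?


Numerator = 94*2 + 88*8 + 71*5 + 65*4 + 57*7 + 82*7 = 2480
Denominator = 2 + 8 + 5 + 4 + 7 + 7 = 33
WM = 2480/33 = 75.1515

WM = 75.1515


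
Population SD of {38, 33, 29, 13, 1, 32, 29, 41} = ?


Mean = 27.0000
Variance = 157.2500
SD = sqrt(157.2500) = 12.5399

SD = 12.5399


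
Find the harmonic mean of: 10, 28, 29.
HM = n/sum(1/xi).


Sum of reciprocals = 1/10 + 1/28 + 1/29 = 0.170197
HM = 3/0.170197 = 17.6266

HM = 17.6266
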